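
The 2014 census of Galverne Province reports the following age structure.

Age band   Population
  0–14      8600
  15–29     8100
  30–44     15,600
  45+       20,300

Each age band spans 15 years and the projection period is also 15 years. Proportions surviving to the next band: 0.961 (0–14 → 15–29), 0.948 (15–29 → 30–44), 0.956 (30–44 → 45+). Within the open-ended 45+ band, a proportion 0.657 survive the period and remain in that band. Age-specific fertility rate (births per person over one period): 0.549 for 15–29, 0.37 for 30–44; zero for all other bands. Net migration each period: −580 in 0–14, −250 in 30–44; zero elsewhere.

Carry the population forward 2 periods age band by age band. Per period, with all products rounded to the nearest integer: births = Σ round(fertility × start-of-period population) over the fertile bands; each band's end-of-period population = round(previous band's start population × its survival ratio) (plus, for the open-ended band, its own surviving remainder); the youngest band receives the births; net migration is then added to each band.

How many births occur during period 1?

10219

— Period 1 —
Births: 8100 × 0.549 = 4447, 15600 × 0.37 = 5772 → 10219
15–29: 8600 × 0.961 = 8265
30–44: 8100 × 0.948 = 7679
45+: 15600 × 0.956 + 20300 × 0.657 = 14914 + 13337 = 28251
Net migration: 0–14 − 580 → 9639; 30–44 − 250 → 7429
Giving 9639 / 8265 / 7429 / 28251.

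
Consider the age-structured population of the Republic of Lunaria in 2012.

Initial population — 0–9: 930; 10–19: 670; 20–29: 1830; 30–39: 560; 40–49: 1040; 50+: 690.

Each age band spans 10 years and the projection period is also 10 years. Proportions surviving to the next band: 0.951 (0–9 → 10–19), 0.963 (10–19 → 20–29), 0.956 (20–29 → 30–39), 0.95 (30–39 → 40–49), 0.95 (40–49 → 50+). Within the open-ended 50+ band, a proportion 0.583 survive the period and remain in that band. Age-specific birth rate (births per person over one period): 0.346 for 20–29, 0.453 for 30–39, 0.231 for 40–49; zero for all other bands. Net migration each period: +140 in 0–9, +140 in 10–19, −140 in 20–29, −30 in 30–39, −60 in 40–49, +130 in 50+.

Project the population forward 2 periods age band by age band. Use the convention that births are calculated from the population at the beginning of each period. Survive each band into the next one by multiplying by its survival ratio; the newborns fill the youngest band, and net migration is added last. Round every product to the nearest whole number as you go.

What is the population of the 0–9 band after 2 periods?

1203

Period 1:
Births: 1830 * 0.346 = 633 ; 560 * 0.453 = 254 ; 1040 * 0.231 = 240 → total 1127
10–19: 930 * 0.951 = 884
20–29: 670 * 0.963 = 645
30–39: 1830 * 0.956 = 1749
40–49: 560 * 0.95 = 532
50+: 1040 * 0.95 + 690 * 0.583 = 988 + 402 = 1390
Net migration: 0–9 + 140 → 1267; 10–19 + 140 → 1024; 20–29 − 140 → 505; 30–39 − 30 → 1719; 40–49 − 60 → 472; 50+ + 130 → 1520
Giving 1267 / 1024 / 505 / 1719 / 472 / 1520.
Period 2:
Births: 505 * 0.346 = 175 ; 1719 * 0.453 = 779 ; 472 * 0.231 = 109 → total 1063
10–19: 1267 * 0.951 = 1205
20–29: 1024 * 0.963 = 986
30–39: 505 * 0.956 = 483
40–49: 1719 * 0.95 = 1633
50+: 472 * 0.95 + 1520 * 0.583 = 448 + 886 = 1334
Net migration: 0–9 + 140 → 1203; 10–19 + 140 → 1345; 20–29 − 140 → 846; 30–39 − 30 → 453; 40–49 − 60 → 1573; 50+ + 130 → 1464
Giving 1203 / 1345 / 846 / 453 / 1573 / 1464.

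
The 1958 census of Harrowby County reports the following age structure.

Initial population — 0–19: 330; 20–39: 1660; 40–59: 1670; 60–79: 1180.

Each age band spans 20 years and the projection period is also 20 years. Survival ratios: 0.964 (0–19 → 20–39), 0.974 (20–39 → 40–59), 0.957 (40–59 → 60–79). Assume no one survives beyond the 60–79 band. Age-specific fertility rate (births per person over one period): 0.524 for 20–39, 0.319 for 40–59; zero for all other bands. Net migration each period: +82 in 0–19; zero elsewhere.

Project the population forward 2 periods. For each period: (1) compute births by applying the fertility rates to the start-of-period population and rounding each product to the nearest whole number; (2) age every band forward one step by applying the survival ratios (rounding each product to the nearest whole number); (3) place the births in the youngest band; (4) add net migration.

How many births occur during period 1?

Call the groups 1 to 4, youngest first.
Period 1:
Births: 1660 × 0.524 = 870, 1670 × 0.319 = 533 → total 1403
Group 2: 330 × 0.964 = 318
Group 3: 1660 × 0.974 = 1617
Group 4: 1670 × 0.957 = 1598
Net migration: Group 1 + 82 → 1485
→ [1485, 318, 1617, 1598]

1403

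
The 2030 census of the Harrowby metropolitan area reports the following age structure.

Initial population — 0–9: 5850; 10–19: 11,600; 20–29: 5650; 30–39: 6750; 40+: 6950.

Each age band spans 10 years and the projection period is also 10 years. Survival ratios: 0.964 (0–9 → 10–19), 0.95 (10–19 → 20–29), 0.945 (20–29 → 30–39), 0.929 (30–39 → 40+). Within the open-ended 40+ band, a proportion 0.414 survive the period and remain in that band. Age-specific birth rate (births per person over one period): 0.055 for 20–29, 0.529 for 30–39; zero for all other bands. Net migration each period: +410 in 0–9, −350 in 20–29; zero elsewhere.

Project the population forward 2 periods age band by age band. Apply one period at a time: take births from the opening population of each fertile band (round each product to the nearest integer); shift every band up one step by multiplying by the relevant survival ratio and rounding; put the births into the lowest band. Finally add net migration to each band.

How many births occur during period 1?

3882

[period 1]
Births: 5650 * 0.055 = 311  |  6750 * 0.529 = 3571 → total 3882
10–19: 5850 * 0.964 = 5639
20–29: 11600 * 0.95 = 11020
30–39: 5650 * 0.945 = 5339
40+: 6750 * 0.929 + 6950 * 0.414 = 6271 + 2877 = 9148
Net migration: 0–9 + 410 → 4292; 20–29 − 350 → 10670
Giving 4292 / 5639 / 10670 / 5339 / 9148.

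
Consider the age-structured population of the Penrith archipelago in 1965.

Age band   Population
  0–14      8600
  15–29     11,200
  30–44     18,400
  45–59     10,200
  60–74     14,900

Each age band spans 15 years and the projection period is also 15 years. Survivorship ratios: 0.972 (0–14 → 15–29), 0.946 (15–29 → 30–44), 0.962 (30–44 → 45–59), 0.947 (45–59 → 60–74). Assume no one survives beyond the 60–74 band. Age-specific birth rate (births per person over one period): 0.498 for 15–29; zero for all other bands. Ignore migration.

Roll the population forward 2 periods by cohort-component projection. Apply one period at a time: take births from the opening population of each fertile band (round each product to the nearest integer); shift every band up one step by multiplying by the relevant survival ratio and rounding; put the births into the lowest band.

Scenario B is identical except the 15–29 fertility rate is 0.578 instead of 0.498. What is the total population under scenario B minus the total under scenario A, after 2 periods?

Period 1:
Births: 11200 * 0.498 = 5578
15–29: 8600 * 0.972 = 8359
30–44: 11200 * 0.946 = 10595
45–59: 18400 * 0.962 = 17701
60–74: 10200 * 0.947 = 9659
End of period: [5578, 8359, 10595, 17701, 9659]
Period 2:
Births: 8359 * 0.498 = 4163
15–29: 5578 * 0.972 = 5422
30–44: 8359 * 0.946 = 7908
45–59: 10595 * 0.962 = 10192
60–74: 17701 * 0.947 = 16763
End of period: [4163, 5422, 7908, 10192, 16763]
Scenario A total after 2 periods: 44448
Scenario B projection —
Period 1:
Births: 11200 * 0.578 = 6474
15–29: 8600 * 0.972 = 8359
30–44: 11200 * 0.946 = 10595
45–59: 18400 * 0.962 = 17701
60–74: 10200 * 0.947 = 9659
End of period: [6474, 8359, 10595, 17701, 9659]
Period 2:
Births: 8359 * 0.578 = 4832
15–29: 6474 * 0.972 = 6293
30–44: 8359 * 0.946 = 7908
45–59: 10595 * 0.962 = 10192
60–74: 17701 * 0.947 = 16763
End of period: [4832, 6293, 7908, 10192, 16763]
Scenario B total after 2 periods: 45988
Difference B − A = 45988 − 44448 = 1540

1540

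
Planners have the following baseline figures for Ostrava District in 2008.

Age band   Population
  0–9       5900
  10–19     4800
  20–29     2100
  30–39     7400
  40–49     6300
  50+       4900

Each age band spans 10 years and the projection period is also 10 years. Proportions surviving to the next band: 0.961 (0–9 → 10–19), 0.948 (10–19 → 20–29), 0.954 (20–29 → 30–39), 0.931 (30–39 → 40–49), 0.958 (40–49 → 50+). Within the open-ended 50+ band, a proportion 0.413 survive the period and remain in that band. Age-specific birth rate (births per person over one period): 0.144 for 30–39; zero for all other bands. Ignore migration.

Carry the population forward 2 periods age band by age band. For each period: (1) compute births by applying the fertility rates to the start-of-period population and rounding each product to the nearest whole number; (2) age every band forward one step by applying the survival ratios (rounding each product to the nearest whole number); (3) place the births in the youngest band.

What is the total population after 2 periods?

Let group 1 be 0–9 through group 6 = 50+.
[period 1]
Births: 7400 × 0.144 = 1066
Group 2: 5900 × 0.961 = 5670
Group 3: 4800 × 0.948 = 4550
Group 4: 2100 × 0.954 = 2003
Group 5: 7400 × 0.931 = 6889
Group 6: 6300 × 0.958 + 4900 × 0.413 = 6035 + 2024 = 8059
Population now: 0–9=1066, 10–19=5670, 20–29=4550, 30–39=2003, 40–49=6889, 50+=8059
[period 2]
Births: 2003 × 0.144 = 288
Group 2: 1066 × 0.961 = 1024
Group 3: 5670 × 0.948 = 5375
Group 4: 4550 × 0.954 = 4341
Group 5: 2003 × 0.931 = 1865
Group 6: 6889 × 0.958 + 8059 × 0.413 = 6600 + 3328 = 9928
Population now: 0–9=288, 10–19=1024, 20–29=5375, 30–39=4341, 40–49=1865, 50+=9928
Total after period 2: 288 + 1024 + 5375 + 4341 + 1865 + 9928 = 22821

22821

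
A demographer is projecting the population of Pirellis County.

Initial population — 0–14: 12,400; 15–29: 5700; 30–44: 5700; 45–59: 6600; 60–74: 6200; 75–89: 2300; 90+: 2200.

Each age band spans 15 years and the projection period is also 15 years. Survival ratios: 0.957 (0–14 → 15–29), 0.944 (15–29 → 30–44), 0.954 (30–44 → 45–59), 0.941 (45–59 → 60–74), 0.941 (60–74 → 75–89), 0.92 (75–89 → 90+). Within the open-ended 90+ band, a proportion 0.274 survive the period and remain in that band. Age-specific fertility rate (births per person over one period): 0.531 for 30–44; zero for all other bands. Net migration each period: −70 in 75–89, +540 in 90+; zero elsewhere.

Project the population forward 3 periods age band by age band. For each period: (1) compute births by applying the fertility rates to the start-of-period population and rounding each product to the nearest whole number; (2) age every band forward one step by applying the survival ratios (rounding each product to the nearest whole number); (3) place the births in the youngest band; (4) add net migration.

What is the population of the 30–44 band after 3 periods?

[period 1]
Births: 5700 × 0.531 = 3027
15–29: 12400 × 0.957 = 11867
30–44: 5700 × 0.944 = 5381
45–59: 5700 × 0.954 = 5438
60–74: 6600 × 0.941 = 6211
75–89: 6200 × 0.941 = 5834
90+: 2300 × 0.92 + 2200 × 0.274 = 2116 + 603 = 2719
Net migration: 75–89 − 70 → 5764; 90+ + 540 → 3259
End of period: [3027, 11867, 5381, 5438, 6211, 5764, 3259]
[period 2]
Births: 5381 × 0.531 = 2857
15–29: 3027 × 0.957 = 2897
30–44: 11867 × 0.944 = 11202
45–59: 5381 × 0.954 = 5133
60–74: 5438 × 0.941 = 5117
75–89: 6211 × 0.941 = 5845
90+: 5764 × 0.92 + 3259 × 0.274 = 5303 + 893 = 6196
Net migration: 75–89 − 70 → 5775; 90+ + 540 → 6736
End of period: [2857, 2897, 11202, 5133, 5117, 5775, 6736]
[period 3]
Births: 11202 × 0.531 = 5948
15–29: 2857 × 0.957 = 2734
30–44: 2897 × 0.944 = 2735
45–59: 11202 × 0.954 = 10687
60–74: 5133 × 0.941 = 4830
75–89: 5117 × 0.941 = 4815
90+: 5775 × 0.92 + 6736 × 0.274 = 5313 + 1846 = 7159
Net migration: 75–89 − 70 → 4745; 90+ + 540 → 7699
End of period: [5948, 2734, 2735, 10687, 4830, 4745, 7699]

2735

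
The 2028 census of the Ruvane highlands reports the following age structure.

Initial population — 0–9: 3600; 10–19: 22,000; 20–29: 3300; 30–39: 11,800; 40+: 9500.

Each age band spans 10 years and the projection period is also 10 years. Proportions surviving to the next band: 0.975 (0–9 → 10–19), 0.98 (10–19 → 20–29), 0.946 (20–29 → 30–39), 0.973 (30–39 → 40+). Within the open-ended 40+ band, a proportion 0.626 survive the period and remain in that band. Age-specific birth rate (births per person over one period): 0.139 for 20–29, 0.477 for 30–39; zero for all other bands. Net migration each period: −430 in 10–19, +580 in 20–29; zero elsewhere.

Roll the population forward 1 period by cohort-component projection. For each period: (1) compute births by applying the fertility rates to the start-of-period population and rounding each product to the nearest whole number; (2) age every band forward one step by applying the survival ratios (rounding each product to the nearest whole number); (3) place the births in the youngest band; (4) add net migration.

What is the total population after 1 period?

51858

[period 1]
Births: 3300 × 0.139 = 459  |  11800 × 0.477 = 5629 → 6088
10–19: 3600 × 0.975 = 3510
20–29: 22000 × 0.98 = 21560
30–39: 3300 × 0.946 = 3122
40+: 11800 × 0.973 + 9500 × 0.626 = 11481 + 5947 = 17428
Net migration: 10–19 − 430 → 3080; 20–29 + 580 → 22140
Population now: 0–9=6088, 10–19=3080, 20–29=22140, 30–39=3122, 40+=17428
Total after period 1: 6088 + 3080 + 22140 + 3122 + 17428 = 51858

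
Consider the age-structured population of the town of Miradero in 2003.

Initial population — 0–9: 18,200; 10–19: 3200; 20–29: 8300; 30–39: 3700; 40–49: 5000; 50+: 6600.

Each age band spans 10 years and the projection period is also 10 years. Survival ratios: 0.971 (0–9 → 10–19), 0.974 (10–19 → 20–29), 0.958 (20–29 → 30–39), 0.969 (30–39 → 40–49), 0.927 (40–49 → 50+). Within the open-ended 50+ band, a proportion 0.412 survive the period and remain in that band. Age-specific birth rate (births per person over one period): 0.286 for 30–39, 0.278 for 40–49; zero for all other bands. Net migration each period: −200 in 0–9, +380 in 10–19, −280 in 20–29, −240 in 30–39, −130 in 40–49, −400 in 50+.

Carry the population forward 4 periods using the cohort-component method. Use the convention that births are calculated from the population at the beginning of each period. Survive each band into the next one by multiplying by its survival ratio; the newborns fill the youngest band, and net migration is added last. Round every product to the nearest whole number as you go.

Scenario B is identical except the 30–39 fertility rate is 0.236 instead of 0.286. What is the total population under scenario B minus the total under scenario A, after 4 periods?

After projecting period 1:
Births: 3700 * 0.286 = 1058  |  5000 * 0.278 = 1390 → 2448
10–19: 18200 * 0.971 = 17672
20–29: 3200 * 0.974 = 3117
30–39: 8300 * 0.958 = 7951
40–49: 3700 * 0.969 = 3585
50+: 5000 * 0.927 + 6600 * 0.412 = 4635 + 2719 = 7354
Net migration: 0–9 − 200 → 2248; 10–19 + 380 → 18052; 20–29 − 280 → 2837; 30–39 − 240 → 7711; 40–49 − 130 → 3455; 50+ − 400 → 6954
→ [2248, 18052, 2837, 7711, 3455, 6954]
After projecting period 2:
Births: 7711 * 0.286 = 2205  |  3455 * 0.278 = 960 → 3165
10–19: 2248 * 0.971 = 2183
20–29: 18052 * 0.974 = 17583
30–39: 2837 * 0.958 = 2718
40–49: 7711 * 0.969 = 7472
50+: 3455 * 0.927 + 6954 * 0.412 = 3203 + 2865 = 6068
Net migration: 0–9 − 200 → 2965; 10–19 + 380 → 2563; 20–29 − 280 → 17303; 30–39 − 240 → 2478; 40–49 − 130 → 7342; 50+ − 400 → 5668
→ [2965, 2563, 17303, 2478, 7342, 5668]
After projecting period 3:
Births: 2478 * 0.286 = 709  |  7342 * 0.278 = 2041 → 2750
10–19: 2965 * 0.971 = 2879
20–29: 2563 * 0.974 = 2496
30–39: 17303 * 0.958 = 16576
40–49: 2478 * 0.969 = 2401
50+: 7342 * 0.927 + 5668 * 0.412 = 6806 + 2335 = 9141
Net migration: 0–9 − 200 → 2550; 10–19 + 380 → 3259; 20–29 − 280 → 2216; 30–39 − 240 → 16336; 40–49 − 130 → 2271; 50+ − 400 → 8741
→ [2550, 3259, 2216, 16336, 2271, 8741]
After projecting period 4:
Births: 16336 * 0.286 = 4672  |  2271 * 0.278 = 631 → 5303
10–19: 2550 * 0.971 = 2476
20–29: 3259 * 0.974 = 3174
30–39: 2216 * 0.958 = 2123
40–49: 16336 * 0.969 = 15830
50+: 2271 * 0.927 + 8741 * 0.412 = 2105 + 3601 = 5706
Net migration: 0–9 − 200 → 5103; 10–19 + 380 → 2856; 20–29 − 280 → 2894; 30–39 − 240 → 1883; 40–49 − 130 → 15700; 50+ − 400 → 5306
→ [5103, 2856, 2894, 1883, 15700, 5306]
Scenario A total after 4 periods: 33742
Scenario B projection —
After projecting period 1:
Births: 3700 * 0.236 = 873  |  5000 * 0.278 = 1390 → 2263
10–19: 18200 * 0.971 = 17672
20–29: 3200 * 0.974 = 3117
30–39: 8300 * 0.958 = 7951
40–49: 3700 * 0.969 = 3585
50+: 5000 * 0.927 + 6600 * 0.412 = 4635 + 2719 = 7354
Net migration: 0–9 − 200 → 2063; 10–19 + 380 → 18052; 20–29 − 280 → 2837; 30–39 − 240 → 7711; 40–49 − 130 → 3455; 50+ − 400 → 6954
→ [2063, 18052, 2837, 7711, 3455, 6954]
After projecting period 2:
Births: 7711 * 0.236 = 1820  |  3455 * 0.278 = 960 → 2780
10–19: 2063 * 0.971 = 2003
20–29: 18052 * 0.974 = 17583
30–39: 2837 * 0.958 = 2718
40–49: 7711 * 0.969 = 7472
50+: 3455 * 0.927 + 6954 * 0.412 = 3203 + 2865 = 6068
Net migration: 0–9 − 200 → 2580; 10–19 + 380 → 2383; 20–29 − 280 → 17303; 30–39 − 240 → 2478; 40–49 − 130 → 7342; 50+ − 400 → 5668
→ [2580, 2383, 17303, 2478, 7342, 5668]
After projecting period 3:
Births: 2478 * 0.236 = 585  |  7342 * 0.278 = 2041 → 2626
10–19: 2580 * 0.971 = 2505
20–29: 2383 * 0.974 = 2321
30–39: 17303 * 0.958 = 16576
40–49: 2478 * 0.969 = 2401
50+: 7342 * 0.927 + 5668 * 0.412 = 6806 + 2335 = 9141
Net migration: 0–9 − 200 → 2426; 10–19 + 380 → 2885; 20–29 − 280 → 2041; 30–39 − 240 → 16336; 40–49 − 130 → 2271; 50+ − 400 → 8741
→ [2426, 2885, 2041, 16336, 2271, 8741]
After projecting period 4:
Births: 16336 * 0.236 = 3855  |  2271 * 0.278 = 631 → 4486
10–19: 2426 * 0.971 = 2356
20–29: 2885 * 0.974 = 2810
30–39: 2041 * 0.958 = 1955
40–49: 16336 * 0.969 = 15830
50+: 2271 * 0.927 + 8741 * 0.412 = 2105 + 3601 = 5706
Net migration: 0–9 − 200 → 4286; 10–19 + 380 → 2736; 20–29 − 280 → 2530; 30–39 − 240 → 1715; 40–49 − 130 → 15700; 50+ − 400 → 5306
→ [4286, 2736, 2530, 1715, 15700, 5306]
Scenario B total after 4 periods: 32273
Difference B − A = 32273 − 33742 = -1469

-1469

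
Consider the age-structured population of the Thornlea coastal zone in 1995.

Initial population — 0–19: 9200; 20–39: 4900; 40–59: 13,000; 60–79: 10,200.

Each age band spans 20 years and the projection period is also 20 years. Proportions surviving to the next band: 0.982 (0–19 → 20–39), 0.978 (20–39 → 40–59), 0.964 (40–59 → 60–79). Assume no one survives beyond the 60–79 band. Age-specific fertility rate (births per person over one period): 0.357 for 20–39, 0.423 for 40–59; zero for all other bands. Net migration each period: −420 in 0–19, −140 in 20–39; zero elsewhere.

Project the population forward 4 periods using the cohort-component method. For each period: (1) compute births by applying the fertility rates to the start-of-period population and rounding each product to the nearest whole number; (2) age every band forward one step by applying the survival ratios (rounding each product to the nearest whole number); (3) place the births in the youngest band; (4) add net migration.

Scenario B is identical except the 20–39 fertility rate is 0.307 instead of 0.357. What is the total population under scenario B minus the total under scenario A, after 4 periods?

-1510

Call the groups 1 to 4, youngest first.
After projecting period 1:
Births: 4900 * 0.357 = 1749, 13000 * 0.423 = 5499 → 7248
Group 2: 9200 * 0.982 = 9034
Group 3: 4900 * 0.978 = 4792
Group 4: 13000 * 0.964 = 12532
Net migration: Group 1 − 420 → 6828; Group 2 − 140 → 8894
End of period: [6828, 8894, 4792, 12532]
After projecting period 2:
Births: 8894 * 0.357 = 3175, 4792 * 0.423 = 2027 → 5202
Group 2: 6828 * 0.982 = 6705
Group 3: 8894 * 0.978 = 8698
Group 4: 4792 * 0.964 = 4619
Net migration: Group 1 − 420 → 4782; Group 2 − 140 → 6565
End of period: [4782, 6565, 8698, 4619]
After projecting period 3:
Births: 6565 * 0.357 = 2344, 8698 * 0.423 = 3679 → 6023
Group 2: 4782 * 0.982 = 4696
Group 3: 6565 * 0.978 = 6421
Group 4: 8698 * 0.964 = 8385
Net migration: Group 1 − 420 → 5603; Group 2 − 140 → 4556
End of period: [5603, 4556, 6421, 8385]
After projecting period 4:
Births: 4556 * 0.357 = 1626, 6421 * 0.423 = 2716 → 4342
Group 2: 5603 * 0.982 = 5502
Group 3: 4556 * 0.978 = 4456
Group 4: 6421 * 0.964 = 6190
Net migration: Group 1 − 420 → 3922; Group 2 − 140 → 5362
End of period: [3922, 5362, 4456, 6190]
Scenario A total after 4 periods: 19930
Scenario B projection —
After projecting period 1:
Births: 4900 * 0.307 = 1504, 13000 * 0.423 = 5499 → 7003
Group 2: 9200 * 0.982 = 9034
Group 3: 4900 * 0.978 = 4792
Group 4: 13000 * 0.964 = 12532
Net migration: Group 1 − 420 → 6583; Group 2 − 140 → 8894
End of period: [6583, 8894, 4792, 12532]
After projecting period 2:
Births: 8894 * 0.307 = 2730, 4792 * 0.423 = 2027 → 4757
Group 2: 6583 * 0.982 = 6465
Group 3: 8894 * 0.978 = 8698
Group 4: 4792 * 0.964 = 4619
Net migration: Group 1 − 420 → 4337; Group 2 − 140 → 6325
End of period: [4337, 6325, 8698, 4619]
After projecting period 3:
Births: 6325 * 0.307 = 1942, 8698 * 0.423 = 3679 → 5621
Group 2: 4337 * 0.982 = 4259
Group 3: 6325 * 0.978 = 6186
Group 4: 8698 * 0.964 = 8385
Net migration: Group 1 − 420 → 5201; Group 2 − 140 → 4119
End of period: [5201, 4119, 6186, 8385]
After projecting period 4:
Births: 4119 * 0.307 = 1265, 6186 * 0.423 = 2617 → 3882
Group 2: 5201 * 0.982 = 5107
Group 3: 4119 * 0.978 = 4028
Group 4: 6186 * 0.964 = 5963
Net migration: Group 1 − 420 → 3462; Group 2 − 140 → 4967
End of period: [3462, 4967, 4028, 5963]
Scenario B total after 4 periods: 18420
Difference B − A = 18420 − 19930 = -1510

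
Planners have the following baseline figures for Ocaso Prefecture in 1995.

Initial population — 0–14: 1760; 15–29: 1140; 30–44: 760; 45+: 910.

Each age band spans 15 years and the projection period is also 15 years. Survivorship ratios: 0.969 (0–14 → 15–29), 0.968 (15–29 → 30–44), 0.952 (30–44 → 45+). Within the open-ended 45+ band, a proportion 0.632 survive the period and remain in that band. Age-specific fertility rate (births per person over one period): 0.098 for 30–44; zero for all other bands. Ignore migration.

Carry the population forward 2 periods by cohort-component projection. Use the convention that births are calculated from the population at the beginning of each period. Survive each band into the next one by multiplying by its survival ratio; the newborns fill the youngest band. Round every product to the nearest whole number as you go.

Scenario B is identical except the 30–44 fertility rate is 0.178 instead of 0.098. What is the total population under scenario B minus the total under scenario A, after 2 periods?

[period 1]
Births: 760 * 0.098 = 74
15–29: 1760 * 0.969 = 1705
30–44: 1140 * 0.968 = 1104
45+: 760 * 0.952 + 910 * 0.632 = 724 + 575 = 1299
→ [74, 1705, 1104, 1299]
[period 2]
Births: 1104 * 0.098 = 108
15–29: 74 * 0.969 = 72
30–44: 1705 * 0.968 = 1650
45+: 1104 * 0.952 + 1299 * 0.632 = 1051 + 821 = 1872
→ [108, 72, 1650, 1872]
Scenario A total after 2 periods: 3702
Scenario B projection —
[period 1]
Births: 760 * 0.178 = 135
15–29: 1760 * 0.969 = 1705
30–44: 1140 * 0.968 = 1104
45+: 760 * 0.952 + 910 * 0.632 = 724 + 575 = 1299
→ [135, 1705, 1104, 1299]
[period 2]
Births: 1104 * 0.178 = 197
15–29: 135 * 0.969 = 131
30–44: 1705 * 0.968 = 1650
45+: 1104 * 0.952 + 1299 * 0.632 = 1051 + 821 = 1872
→ [197, 131, 1650, 1872]
Scenario B total after 2 periods: 3850
Difference B − A = 3850 − 3702 = 148

148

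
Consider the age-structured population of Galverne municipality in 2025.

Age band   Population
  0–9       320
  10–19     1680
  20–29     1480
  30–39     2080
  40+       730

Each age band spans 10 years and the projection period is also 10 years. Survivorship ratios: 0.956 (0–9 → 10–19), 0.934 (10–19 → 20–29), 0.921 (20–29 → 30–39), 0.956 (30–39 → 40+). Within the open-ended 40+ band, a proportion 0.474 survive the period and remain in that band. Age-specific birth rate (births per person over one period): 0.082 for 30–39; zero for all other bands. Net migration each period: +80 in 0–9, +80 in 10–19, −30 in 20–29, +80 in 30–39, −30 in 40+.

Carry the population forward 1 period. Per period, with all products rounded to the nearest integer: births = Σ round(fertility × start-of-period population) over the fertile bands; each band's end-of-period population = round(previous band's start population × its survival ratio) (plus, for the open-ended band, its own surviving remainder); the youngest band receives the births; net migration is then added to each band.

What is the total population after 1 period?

(Groups numbered youngest = 1 to oldest = 5.)
— Period 1 —
Births: 2080 * 0.082 = 171
Group 2: 320 * 0.956 = 306
Group 3: 1680 * 0.934 = 1569
Group 4: 1480 * 0.921 = 1363
Group 5: 2080 * 0.956 + 730 * 0.474 = 1988 + 346 = 2334
Net migration: Group 1 + 80 → 251; Group 2 + 80 → 386; Group 3 − 30 → 1539; Group 4 + 80 → 1443; Group 5 − 30 → 2304
Giving 251 / 386 / 1539 / 1443 / 2304.
Total after period 1: 251 + 386 + 1539 + 1443 + 2304 = 5923

5923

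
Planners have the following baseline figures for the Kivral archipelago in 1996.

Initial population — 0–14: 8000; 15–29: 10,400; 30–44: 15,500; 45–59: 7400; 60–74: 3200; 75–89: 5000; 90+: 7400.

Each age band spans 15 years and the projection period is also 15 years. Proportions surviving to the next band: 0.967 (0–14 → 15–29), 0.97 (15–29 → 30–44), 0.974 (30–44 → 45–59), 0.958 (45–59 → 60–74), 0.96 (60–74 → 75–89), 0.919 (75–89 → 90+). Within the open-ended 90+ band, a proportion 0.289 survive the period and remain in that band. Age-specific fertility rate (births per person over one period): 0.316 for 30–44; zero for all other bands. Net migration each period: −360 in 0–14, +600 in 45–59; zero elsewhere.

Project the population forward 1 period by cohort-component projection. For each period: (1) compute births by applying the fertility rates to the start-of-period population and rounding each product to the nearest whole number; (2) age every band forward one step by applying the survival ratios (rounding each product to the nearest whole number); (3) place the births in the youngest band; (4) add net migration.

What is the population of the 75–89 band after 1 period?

Let group 1 be 0–14 through group 7 = 90+.
Period 1.
Births: 15500 * 0.316 = 4898
Group 2: 8000 * 0.967 = 7736
Group 3: 10400 * 0.97 = 10088
Group 4: 15500 * 0.974 = 15097
Group 5: 7400 * 0.958 = 7089
Group 6: 3200 * 0.96 = 3072
Group 7: 5000 * 0.919 + 7400 * 0.289 = 4595 + 2139 = 6734
Net migration: Group 1 − 360 → 4538; Group 4 + 600 → 15697
→ [4538, 7736, 10088, 15697, 7089, 3072, 6734]

3072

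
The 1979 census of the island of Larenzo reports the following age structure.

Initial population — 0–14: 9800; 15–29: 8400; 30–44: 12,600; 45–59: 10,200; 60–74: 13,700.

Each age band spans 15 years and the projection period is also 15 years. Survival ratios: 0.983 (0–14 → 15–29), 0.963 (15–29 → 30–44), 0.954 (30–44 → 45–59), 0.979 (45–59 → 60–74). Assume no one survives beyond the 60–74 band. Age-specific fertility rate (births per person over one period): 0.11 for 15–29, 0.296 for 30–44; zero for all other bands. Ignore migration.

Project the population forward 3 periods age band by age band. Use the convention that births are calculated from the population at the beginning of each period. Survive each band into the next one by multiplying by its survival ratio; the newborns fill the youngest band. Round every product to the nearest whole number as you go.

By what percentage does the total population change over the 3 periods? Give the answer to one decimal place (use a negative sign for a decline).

-49.8

Period 1:
Births: 8400 * 0.11 = 924  |  12600 * 0.296 = 3730 — total 4654
15–29: 9800 * 0.983 = 9633
30–44: 8400 * 0.963 = 8089
45–59: 12600 * 0.954 = 12020
60–74: 10200 * 0.979 = 9986
End of period: [4654, 9633, 8089, 12020, 9986]
Period 2:
Births: 9633 * 0.11 = 1060  |  8089 * 0.296 = 2394 — total 3454
15–29: 4654 * 0.983 = 4575
30–44: 9633 * 0.963 = 9277
45–59: 8089 * 0.954 = 7717
60–74: 12020 * 0.979 = 11768
End of period: [3454, 4575, 9277, 7717, 11768]
Period 3:
Births: 4575 * 0.11 = 503  |  9277 * 0.296 = 2746 — total 3249
15–29: 3454 * 0.983 = 3395
30–44: 4575 * 0.963 = 4406
45–59: 9277 * 0.954 = 8850
60–74: 7717 * 0.979 = 7555
End of period: [3249, 3395, 4406, 8850, 7555]
Total: 54700 → 27455; change = -27245; percentage change = -49.8%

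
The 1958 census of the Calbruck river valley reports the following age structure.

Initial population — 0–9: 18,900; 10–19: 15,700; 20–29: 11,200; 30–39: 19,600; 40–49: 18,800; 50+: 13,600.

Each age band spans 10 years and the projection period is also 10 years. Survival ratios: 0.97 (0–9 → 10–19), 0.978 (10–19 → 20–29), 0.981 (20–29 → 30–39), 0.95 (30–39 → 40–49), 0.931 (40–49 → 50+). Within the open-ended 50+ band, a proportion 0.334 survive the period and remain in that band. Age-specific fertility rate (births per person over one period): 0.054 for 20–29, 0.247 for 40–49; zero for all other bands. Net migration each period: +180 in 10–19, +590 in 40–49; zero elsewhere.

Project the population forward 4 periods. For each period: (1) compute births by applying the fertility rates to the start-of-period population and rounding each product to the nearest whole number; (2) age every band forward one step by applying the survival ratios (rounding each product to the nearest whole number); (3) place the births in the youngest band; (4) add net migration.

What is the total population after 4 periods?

55833

Numbering the bands 1..6 from youngest to oldest:
[period 1]
Births: 11200 × 0.054 = 605, 18800 × 0.247 = 4644 ⇒ total 5249
Band 2: 18900 × 0.97 = 18333
Band 3: 15700 × 0.978 = 15355
Band 4: 11200 × 0.981 = 10987
Band 5: 19600 × 0.95 = 18620
Band 6: 18800 × 0.931 + 13600 × 0.334 = 17503 + 4542 = 22045
Net migration: Band 2 + 180 → 18513; Band 5 + 590 → 19210
End of period: [5249, 18513, 15355, 10987, 19210, 22045]
[period 2]
Births: 15355 × 0.054 = 829, 19210 × 0.247 = 4745 ⇒ total 5574
Band 2: 5249 × 0.97 = 5092
Band 3: 18513 × 0.978 = 18106
Band 4: 15355 × 0.981 = 15063
Band 5: 10987 × 0.95 = 10438
Band 6: 19210 × 0.931 + 22045 × 0.334 = 17885 + 7363 = 25248
Net migration: Band 2 + 180 → 5272; Band 5 + 590 → 11028
End of period: [5574, 5272, 18106, 15063, 11028, 25248]
[period 3]
Births: 18106 × 0.054 = 978, 11028 × 0.247 = 2724 ⇒ total 3702
Band 2: 5574 × 0.97 = 5407
Band 3: 5272 × 0.978 = 5156
Band 4: 18106 × 0.981 = 17762
Band 5: 15063 × 0.95 = 14310
Band 6: 11028 × 0.931 + 25248 × 0.334 = 10267 + 8433 = 18700
Net migration: Band 2 + 180 → 5587; Band 5 + 590 → 14900
End of period: [3702, 5587, 5156, 17762, 14900, 18700]
[period 4]
Births: 5156 × 0.054 = 278, 14900 × 0.247 = 3680 ⇒ total 3958
Band 2: 3702 × 0.97 = 3591
Band 3: 5587 × 0.978 = 5464
Band 4: 5156 × 0.981 = 5058
Band 5: 17762 × 0.95 = 16874
Band 6: 14900 × 0.931 + 18700 × 0.334 = 13872 + 6246 = 20118
Net migration: Band 2 + 180 → 3771; Band 5 + 590 → 17464
End of period: [3958, 3771, 5464, 5058, 17464, 20118]
Total after period 4: 3958 + 3771 + 5464 + 5058 + 17464 + 20118 = 55833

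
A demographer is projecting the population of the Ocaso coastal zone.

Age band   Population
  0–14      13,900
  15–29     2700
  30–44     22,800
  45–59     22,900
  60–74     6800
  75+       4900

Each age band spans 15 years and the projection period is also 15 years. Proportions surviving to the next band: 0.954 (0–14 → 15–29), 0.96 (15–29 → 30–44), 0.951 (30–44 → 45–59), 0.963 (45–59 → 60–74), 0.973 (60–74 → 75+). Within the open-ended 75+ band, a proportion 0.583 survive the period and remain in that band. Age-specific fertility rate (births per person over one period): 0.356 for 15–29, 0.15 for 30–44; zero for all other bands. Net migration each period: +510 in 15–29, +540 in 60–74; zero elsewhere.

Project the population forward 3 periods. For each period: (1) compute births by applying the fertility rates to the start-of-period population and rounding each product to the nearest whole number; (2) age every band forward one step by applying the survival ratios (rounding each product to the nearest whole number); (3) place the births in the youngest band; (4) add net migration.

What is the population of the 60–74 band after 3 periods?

2914

Numbering the groups 1..6 from youngest to oldest:
— Period 1 —
Births: 2700 * 0.356 = 961, 22800 * 0.15 = 3420 — total 4381
Group 2: 13900 * 0.954 = 13261
Group 3: 2700 * 0.96 = 2592
Group 4: 22800 * 0.951 = 21683
Group 5: 22900 * 0.963 = 22053
Group 6: 6800 * 0.973 + 4900 * 0.583 = 6616 + 2857 = 9473
Net migration: Group 2 + 510 → 13771; Group 5 + 540 → 22593
Giving 4381 / 13771 / 2592 / 21683 / 22593 / 9473.
— Period 2 —
Births: 13771 * 0.356 = 4902, 2592 * 0.15 = 389 — total 5291
Group 2: 4381 * 0.954 = 4179
Group 3: 13771 * 0.96 = 13220
Group 4: 2592 * 0.951 = 2465
Group 5: 21683 * 0.963 = 20881
Group 6: 22593 * 0.973 + 9473 * 0.583 = 21983 + 5523 = 27506
Net migration: Group 2 + 510 → 4689; Group 5 + 540 → 21421
Giving 5291 / 4689 / 13220 / 2465 / 21421 / 27506.
— Period 3 —
Births: 4689 * 0.356 = 1669, 13220 * 0.15 = 1983 — total 3652
Group 2: 5291 * 0.954 = 5048
Group 3: 4689 * 0.96 = 4501
Group 4: 13220 * 0.951 = 12572
Group 5: 2465 * 0.963 = 2374
Group 6: 21421 * 0.973 + 27506 * 0.583 = 20843 + 16036 = 36879
Net migration: Group 2 + 510 → 5558; Group 5 + 540 → 2914
Giving 3652 / 5558 / 4501 / 12572 / 2914 / 36879.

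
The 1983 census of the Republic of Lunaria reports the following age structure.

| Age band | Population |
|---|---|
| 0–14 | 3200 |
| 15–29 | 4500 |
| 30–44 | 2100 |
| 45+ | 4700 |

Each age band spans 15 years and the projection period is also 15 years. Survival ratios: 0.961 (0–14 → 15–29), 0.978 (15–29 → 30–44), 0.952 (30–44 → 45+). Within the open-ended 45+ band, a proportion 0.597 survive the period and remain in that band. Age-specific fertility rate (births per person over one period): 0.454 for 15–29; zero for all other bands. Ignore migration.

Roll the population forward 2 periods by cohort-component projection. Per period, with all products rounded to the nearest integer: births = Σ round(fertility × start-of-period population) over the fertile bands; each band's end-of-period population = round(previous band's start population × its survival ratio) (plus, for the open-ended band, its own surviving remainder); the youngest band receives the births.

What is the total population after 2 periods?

13425

Period 1.
Births: 4500 * 0.454 = 2043
15–29: 3200 * 0.961 = 3075
30–44: 4500 * 0.978 = 4401
45+: 2100 * 0.952 + 4700 * 0.597 = 1999 + 2806 = 4805
End of period: [2043, 3075, 4401, 4805]
Period 2.
Births: 3075 * 0.454 = 1396
15–29: 2043 * 0.961 = 1963
30–44: 3075 * 0.978 = 3007
45+: 4401 * 0.952 + 4805 * 0.597 = 4190 + 2869 = 7059
End of period: [1396, 1963, 3007, 7059]
Total after period 2: 1396 + 1963 + 3007 + 7059 = 13425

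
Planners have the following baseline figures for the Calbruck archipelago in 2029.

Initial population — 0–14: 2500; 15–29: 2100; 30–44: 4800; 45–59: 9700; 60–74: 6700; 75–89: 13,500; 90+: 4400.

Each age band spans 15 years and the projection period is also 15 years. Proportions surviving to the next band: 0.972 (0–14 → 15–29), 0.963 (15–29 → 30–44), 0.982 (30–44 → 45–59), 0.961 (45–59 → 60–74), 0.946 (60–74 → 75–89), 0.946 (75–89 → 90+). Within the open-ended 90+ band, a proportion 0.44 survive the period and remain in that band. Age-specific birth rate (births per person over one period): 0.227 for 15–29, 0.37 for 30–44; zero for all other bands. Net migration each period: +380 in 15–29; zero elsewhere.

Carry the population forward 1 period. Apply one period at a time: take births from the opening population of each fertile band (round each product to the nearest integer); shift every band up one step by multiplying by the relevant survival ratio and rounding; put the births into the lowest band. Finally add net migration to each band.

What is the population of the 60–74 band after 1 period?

9322

[period 1]
Births: 2100 * 0.227 = 477, 4800 * 0.37 = 1776 — total 2253
15–29: 2500 * 0.972 = 2430
30–44: 2100 * 0.963 = 2022
45–59: 4800 * 0.982 = 4714
60–74: 9700 * 0.961 = 9322
75–89: 6700 * 0.946 = 6338
90+: 13500 * 0.946 + 4400 * 0.44 = 12771 + 1936 = 14707
Net migration: 15–29 + 380 → 2810
Population now: 0–14=2253, 15–29=2810, 30–44=2022, 45–59=4714, 60–74=9322, 75–89=6338, 90+=14707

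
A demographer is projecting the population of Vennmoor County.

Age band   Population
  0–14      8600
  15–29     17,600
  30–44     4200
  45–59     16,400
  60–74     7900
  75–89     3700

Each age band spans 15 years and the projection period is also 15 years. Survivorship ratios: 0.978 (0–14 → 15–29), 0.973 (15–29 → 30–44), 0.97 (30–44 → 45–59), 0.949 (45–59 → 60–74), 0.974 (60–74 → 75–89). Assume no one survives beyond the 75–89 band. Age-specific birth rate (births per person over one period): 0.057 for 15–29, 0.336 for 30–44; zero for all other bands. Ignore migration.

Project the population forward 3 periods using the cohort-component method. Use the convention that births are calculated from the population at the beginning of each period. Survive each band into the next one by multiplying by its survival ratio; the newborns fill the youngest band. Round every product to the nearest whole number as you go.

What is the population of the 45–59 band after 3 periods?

7938

Let group 1 be 0–14 through group 6 = 75–89.
Period 1:
Births: 17600 × 0.057 = 1003, 4200 × 0.336 = 1411 → total 2414
Group 2: 8600 × 0.978 = 8411
Group 3: 17600 × 0.973 = 17125
Group 4: 4200 × 0.97 = 4074
Group 5: 16400 × 0.949 = 15564
Group 6: 7900 × 0.974 = 7695
→ [2414, 8411, 17125, 4074, 15564, 7695]
Period 2:
Births: 8411 × 0.057 = 479, 17125 × 0.336 = 5754 → total 6233
Group 2: 2414 × 0.978 = 2361
Group 3: 8411 × 0.973 = 8184
Group 4: 17125 × 0.97 = 16611
Group 5: 4074 × 0.949 = 3866
Group 6: 15564 × 0.974 = 15159
→ [6233, 2361, 8184, 16611, 3866, 15159]
Period 3:
Births: 2361 × 0.057 = 135, 8184 × 0.336 = 2750 → total 2885
Group 2: 6233 × 0.978 = 6096
Group 3: 2361 × 0.973 = 2297
Group 4: 8184 × 0.97 = 7938
Group 5: 16611 × 0.949 = 15764
Group 6: 3866 × 0.974 = 3765
→ [2885, 6096, 2297, 7938, 15764, 3765]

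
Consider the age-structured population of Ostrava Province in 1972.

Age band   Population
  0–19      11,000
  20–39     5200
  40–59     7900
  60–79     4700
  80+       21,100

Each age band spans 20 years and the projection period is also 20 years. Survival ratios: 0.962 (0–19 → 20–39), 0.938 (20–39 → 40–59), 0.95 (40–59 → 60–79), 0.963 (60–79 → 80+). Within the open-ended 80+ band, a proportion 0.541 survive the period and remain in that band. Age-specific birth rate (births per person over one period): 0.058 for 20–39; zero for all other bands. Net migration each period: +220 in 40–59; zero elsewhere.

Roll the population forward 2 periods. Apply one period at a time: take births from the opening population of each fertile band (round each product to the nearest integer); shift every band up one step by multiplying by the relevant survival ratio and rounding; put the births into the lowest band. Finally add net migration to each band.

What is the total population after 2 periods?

Period 1.
Births: 5200 * 0.058 = 302
20–39: 11000 * 0.962 = 10582
40–59: 5200 * 0.938 = 4878
60–79: 7900 * 0.95 = 7505
80+: 4700 * 0.963 + 21100 * 0.541 = 4526 + 11415 = 15941
Net migration: 40–59 + 220 → 5098
End of period: [302, 10582, 5098, 7505, 15941]
Period 2.
Births: 10582 * 0.058 = 614
20–39: 302 * 0.962 = 291
40–59: 10582 * 0.938 = 9926
60–79: 5098 * 0.95 = 4843
80+: 7505 * 0.963 + 15941 * 0.541 = 7227 + 8624 = 15851
Net migration: 40–59 + 220 → 10146
End of period: [614, 291, 10146, 4843, 15851]
Total after period 2: 614 + 291 + 10146 + 4843 + 15851 = 31745

31745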